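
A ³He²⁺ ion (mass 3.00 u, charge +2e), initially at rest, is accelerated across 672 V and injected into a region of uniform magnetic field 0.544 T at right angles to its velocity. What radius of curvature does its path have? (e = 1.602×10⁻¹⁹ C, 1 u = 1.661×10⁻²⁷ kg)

Acceleration: |q|V = ½mv² ⇒ v = √(2|q|V/m) = √(2·3.204×10⁻¹⁹·672/4.983×10⁻²⁷) ≈ 2.940×10⁵ m/s.
In the field: r = mv/(|q|B) = (4.983×10⁻²⁷)(2.940×10⁵)/((3.204×10⁻¹⁹)(0.544)) ≈ 8.40×10⁻³ m.

r ≈ 8.40×10⁻³ m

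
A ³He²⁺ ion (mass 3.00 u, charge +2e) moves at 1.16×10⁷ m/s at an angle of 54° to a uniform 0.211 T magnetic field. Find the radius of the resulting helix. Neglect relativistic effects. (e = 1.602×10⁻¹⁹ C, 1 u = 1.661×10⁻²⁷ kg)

v⊥ = v sinθ = 1.16×10⁷·sin54° ≈ 9.385×10⁶ m/s.
r = m v⊥/(|q|B) = (4.983×10⁻²⁷)(9.385×10⁶)/((3.204×10⁻¹⁹)(0.211)) ≈ 0.692 m.

r ≈ 0.692 m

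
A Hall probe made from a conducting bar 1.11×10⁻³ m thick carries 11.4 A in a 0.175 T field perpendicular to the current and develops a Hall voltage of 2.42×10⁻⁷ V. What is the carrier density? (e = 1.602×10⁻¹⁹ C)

From V_H = IB/(n e t), n = IB/(V_H e t).
n = (11.4)(0.175)/((2.42×10⁻⁷)(1.602×10⁻¹⁹)(1.11×10⁻³)) ≈ 4.64×10²⁸ m⁻³.

n ≈ 4.64×10²⁸ m⁻³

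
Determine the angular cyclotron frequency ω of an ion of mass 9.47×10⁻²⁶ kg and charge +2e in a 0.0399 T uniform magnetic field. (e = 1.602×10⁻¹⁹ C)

ω ≈ 1.35×10⁵ rad/s

ω = |q|B/m.
ω = (3.204×10⁻¹⁹)(0.0399)/9.47×10⁻²⁶ ≈ 1.35×10⁵ rad/s.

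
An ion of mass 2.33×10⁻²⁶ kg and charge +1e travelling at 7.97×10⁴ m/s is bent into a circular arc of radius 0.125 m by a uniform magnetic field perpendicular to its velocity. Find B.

From |q|vB = mv²/r, B = mv/(|q|r).
B = (2.33×10⁻²⁶)(7.97×10⁴)/((1.602×10⁻¹⁹)(0.125)) ≈ 0.0927 T.

B ≈ 0.0927 T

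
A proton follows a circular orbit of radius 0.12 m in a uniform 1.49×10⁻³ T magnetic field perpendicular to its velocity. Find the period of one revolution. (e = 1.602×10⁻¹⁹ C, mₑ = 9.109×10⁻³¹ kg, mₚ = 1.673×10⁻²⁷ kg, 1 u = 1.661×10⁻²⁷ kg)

The cyclotron period depends only on m, q, B: T = 2πm/(|q|B).
T = 2π(1.673×10⁻²⁷)/((1.602×10⁻¹⁹)(1.49×10⁻³)) ≈ 4.40×10⁻⁵ s.

T ≈ 4.40×10⁻⁵ s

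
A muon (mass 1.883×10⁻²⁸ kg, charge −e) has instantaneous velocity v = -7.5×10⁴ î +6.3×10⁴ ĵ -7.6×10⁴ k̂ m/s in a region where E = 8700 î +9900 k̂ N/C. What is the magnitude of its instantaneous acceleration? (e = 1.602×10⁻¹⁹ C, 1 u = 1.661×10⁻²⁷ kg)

Only an electric field acts, so F = qE = (−1.602×10⁻¹⁹ C)·(8700, 0, 9900) = (-1.39×10⁻¹⁵, 0, -1.59×10⁻¹⁵) N.
|a| = |F|/m = 2.111×10⁻¹⁵/1.883×10⁻²⁸ ≈ 1.12×10¹³ m/s².

|a| ≈ 1.12×10¹³ m/s²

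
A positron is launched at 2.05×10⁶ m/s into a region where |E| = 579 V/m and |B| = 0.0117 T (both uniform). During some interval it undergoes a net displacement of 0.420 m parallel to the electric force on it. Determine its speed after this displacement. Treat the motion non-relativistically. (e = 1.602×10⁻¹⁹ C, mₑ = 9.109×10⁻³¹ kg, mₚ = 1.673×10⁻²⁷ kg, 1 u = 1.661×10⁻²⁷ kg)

B does no work; ΔKE = |q|E d.
½mv_f² = ½mv₀² + |q|Ed = ½(9.109×10⁻³¹)(2.05×10⁶)² + (1.602×10⁻¹⁹)(579)(0.420) ≈ 1.914×10⁻¹⁸ J + 3.896×10⁻¹⁷ J ≈ 4.087×10⁻¹⁷ J.
v_f = √(2·4.087×10⁻¹⁷/9.109×10⁻³¹) ≈ 9.47×10⁶ m/s.

v_f ≈ 9.47×10⁶ m/s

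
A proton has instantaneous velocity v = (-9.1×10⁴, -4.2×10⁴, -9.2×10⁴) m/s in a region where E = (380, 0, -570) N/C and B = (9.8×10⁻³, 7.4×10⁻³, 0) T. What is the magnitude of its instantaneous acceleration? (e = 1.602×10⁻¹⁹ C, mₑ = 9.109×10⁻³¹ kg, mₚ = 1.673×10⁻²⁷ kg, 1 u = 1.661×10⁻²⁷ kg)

v×B = (681, -902, -262) N/C.
E + v×B = (1060, -902, -832) N/C.
F = q(E + v×B) = (1.602×10⁻¹⁹ C)·(1060, -902, -832) = (1.70×10⁻¹⁶, -1.44×10⁻¹⁶, -1.33×10⁻¹⁶) N.
|a| = |F|/m = 2.598×10⁻¹⁶/1.673×10⁻²⁷ ≈ 1.55×10¹¹ m/s².

|a| ≈ 1.55×10¹¹ m/s²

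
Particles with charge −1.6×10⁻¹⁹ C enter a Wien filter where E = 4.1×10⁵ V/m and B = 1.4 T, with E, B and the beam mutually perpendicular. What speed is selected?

v = 2.9×10⁵ m/s

Zero net Lorentz force requires |qE| = |q v×B|, i.e. E = vB.
v = E/B = 4.1×10⁵/1.4 = 2.9×10⁵ m/s.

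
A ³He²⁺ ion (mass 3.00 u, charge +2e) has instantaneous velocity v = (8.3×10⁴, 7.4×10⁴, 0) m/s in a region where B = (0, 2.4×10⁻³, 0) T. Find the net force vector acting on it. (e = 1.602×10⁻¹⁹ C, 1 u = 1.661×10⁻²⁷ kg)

v×B = (0, 0, 199) N/C.
F = q v×B = (3.204×10⁻¹⁹ C)·(0, 0, 199) = (0, 0, 6.38×10⁻¹⁷) N.

F ≈ (0, 0, 6.38×10⁻¹⁷) N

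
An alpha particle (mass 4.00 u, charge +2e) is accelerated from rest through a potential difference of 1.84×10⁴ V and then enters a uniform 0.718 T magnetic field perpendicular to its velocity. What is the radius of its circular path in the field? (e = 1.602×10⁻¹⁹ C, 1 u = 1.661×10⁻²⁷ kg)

r ≈ 0.0385 m

Acceleration: |q|V = ½mv² ⇒ v = √(2|q|V/m) = √(2·3.204×10⁻¹⁹·1.84×10⁴/6.644×10⁻²⁷) ≈ 1.332×10⁶ m/s.
In the field: r = mv/(|q|B) = (6.644×10⁻²⁷)(1.332×10⁶)/((3.204×10⁻¹⁹)(0.718)) ≈ 0.0385 m.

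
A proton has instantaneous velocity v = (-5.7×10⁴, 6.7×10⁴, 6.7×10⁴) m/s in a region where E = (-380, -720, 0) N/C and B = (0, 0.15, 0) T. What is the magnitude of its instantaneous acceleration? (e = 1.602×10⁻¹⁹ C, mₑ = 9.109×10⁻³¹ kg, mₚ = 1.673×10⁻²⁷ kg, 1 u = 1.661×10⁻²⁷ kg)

|a| ≈ 1.29×10¹² m/s²

v×B = (-1.00×10⁴, 0, -8550) N/C.
E + v×B = (-1.04×10⁴, -720, -8550) N/C.
F = q(E + v×B) = (1.602×10⁻¹⁹ C)·(-1.04×10⁴, -720, -8550) = (-1.67×10⁻¹⁵, -1.15×10⁻¹⁶, -1.37×10⁻¹⁵) N.
|a| = |F|/m = 2.164×10⁻¹⁵/1.673×10⁻²⁷ ≈ 1.29×10¹² m/s².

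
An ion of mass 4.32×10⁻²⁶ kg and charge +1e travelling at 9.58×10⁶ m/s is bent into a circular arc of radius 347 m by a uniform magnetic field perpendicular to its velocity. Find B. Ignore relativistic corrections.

From |q|vB = mv²/r, B = mv/(|q|r).
B = (4.32×10⁻²⁶)(9.58×10⁶)/((1.602×10⁻¹⁹)(347)) ≈ 7.44×10⁻³ T.

B ≈ 7.44×10⁻³ T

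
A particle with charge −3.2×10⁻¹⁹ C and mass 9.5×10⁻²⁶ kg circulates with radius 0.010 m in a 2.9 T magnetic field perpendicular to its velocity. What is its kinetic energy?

KE ≈ 4.5×10⁻¹⁶ J

v = |q|Br/m, then KE = ½mv² = (qBr)²/(2m).
v = (3.2×10⁻¹⁹)(2.9)(0.010)/9.5×10⁻²⁶ ≈ 9.768×10⁴ m/s.
KE = ½(9.5×10⁻²⁶)(9.768×10⁴)² ≈ 4.5×10⁻¹⁶ J.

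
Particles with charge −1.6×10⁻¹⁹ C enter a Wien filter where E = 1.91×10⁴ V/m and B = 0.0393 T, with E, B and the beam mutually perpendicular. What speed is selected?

Zero net Lorentz force requires |qE| = |q v×B|, i.e. E = vB.
v = E/B = 1.91×10⁴/0.0393 = 4.86×10⁵ m/s.

v = 4.86×10⁵ m/s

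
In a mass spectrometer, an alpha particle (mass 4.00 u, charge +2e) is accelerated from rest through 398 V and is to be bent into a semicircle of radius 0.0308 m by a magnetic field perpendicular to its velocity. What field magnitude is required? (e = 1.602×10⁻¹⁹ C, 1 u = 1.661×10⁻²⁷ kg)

B ≈ 0.132 T

v = √(2|q|V/m) = √(2·3.204×10⁻¹⁹·398/6.644×10⁻²⁷) ≈ 1.959×10⁵ m/s.
B = mv/(|q|r) = (6.644×10⁻²⁷)(1.959×10⁵)/((3.204×10⁻¹⁹)(0.0308)) ≈ 0.132 T.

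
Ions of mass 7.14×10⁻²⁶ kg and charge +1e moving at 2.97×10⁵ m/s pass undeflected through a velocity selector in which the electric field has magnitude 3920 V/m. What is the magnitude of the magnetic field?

B = 0.0132 T

Balance of forces in the selector: qE = qvB ⇒ B = E/v.
B = 3920/2.97×10⁵ = 0.0132 T.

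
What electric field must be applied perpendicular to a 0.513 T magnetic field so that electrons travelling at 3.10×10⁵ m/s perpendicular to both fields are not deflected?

For straight-line motion qE = qvB, so E = vB.
E = 3.10×10⁵ × 0.513 = 1.59×10⁵ V/m.

E = 1.59×10⁵ V/m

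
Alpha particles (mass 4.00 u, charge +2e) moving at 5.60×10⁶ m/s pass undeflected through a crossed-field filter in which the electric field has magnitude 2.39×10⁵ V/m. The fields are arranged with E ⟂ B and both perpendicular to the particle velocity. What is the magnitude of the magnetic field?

Balance of forces in the selector: qE = qvB ⇒ B = E/v.
B = 2.39×10⁵/5.60×10⁶ = 0.0427 T.

B = 0.0427 T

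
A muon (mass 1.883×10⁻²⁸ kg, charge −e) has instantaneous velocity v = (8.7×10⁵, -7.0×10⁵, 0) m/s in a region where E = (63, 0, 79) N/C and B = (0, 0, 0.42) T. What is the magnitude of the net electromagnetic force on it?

|F| ≈ 7.51×10⁻¹⁴ N

v×B = (-2.94×10⁵, -3.65×10⁵, 0) N/C.
E + v×B = (-2.94×10⁵, -3.65×10⁵, 79.0) N/C.
F = q(E + v×B) = (−1.602×10⁻¹⁹ C)·(-2.94×10⁵, -3.65×10⁵, 79.0) = (4.71×10⁻¹⁴, 5.85×10⁻¹⁴, -1.27×10⁻¹⁷) N.
|F| = 7.51×10⁻¹⁴ N.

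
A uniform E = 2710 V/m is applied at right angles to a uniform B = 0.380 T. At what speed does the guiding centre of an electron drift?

v_d ≈ 7130 m/s

The steady drift has the magnetic force balancing the electric force, so v_d = E/B.
v_d = 2710/0.380 = 7130 m/s.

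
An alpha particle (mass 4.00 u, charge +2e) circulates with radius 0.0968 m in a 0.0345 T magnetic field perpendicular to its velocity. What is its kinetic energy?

KE ≈ 8.62×10⁻¹⁷ J

v = |q|Br/m, then KE = ½mv² = (qBr)²/(2m).
v = (3.204×10⁻¹⁹)(0.0345)(0.0968)/6.644×10⁻²⁷ ≈ 1.610×10⁵ m/s.
KE = ½(6.644×10⁻²⁷)(1.610×10⁵)² ≈ 8.62×10⁻¹⁷ J.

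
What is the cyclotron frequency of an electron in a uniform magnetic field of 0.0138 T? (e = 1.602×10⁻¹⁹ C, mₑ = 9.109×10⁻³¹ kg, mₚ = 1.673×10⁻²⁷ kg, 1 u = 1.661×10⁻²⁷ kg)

f ≈ 3.86×10⁸ Hz

f = |q|B/(2πm).
f = (1.602×10⁻¹⁹)(0.0138)/(2π·9.109×10⁻³¹) ≈ 3.86×10⁸ Hz.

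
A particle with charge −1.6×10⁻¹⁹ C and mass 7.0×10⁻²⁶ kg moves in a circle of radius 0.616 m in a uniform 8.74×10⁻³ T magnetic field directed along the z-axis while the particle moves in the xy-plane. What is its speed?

From |q|vB = mv²/r, v = |q|Br/m.
v = (1.6×10⁻¹⁹)(8.74×10⁻³)(0.616)/7.0×10⁻²⁶ ≈ 1.23×10⁴ m/s.

v ≈ 1.23×10⁴ m/s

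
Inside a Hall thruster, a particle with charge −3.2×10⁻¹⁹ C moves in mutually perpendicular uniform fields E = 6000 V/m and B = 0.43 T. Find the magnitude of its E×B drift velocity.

v_d ≈ 1.4×10⁴ m/s

The E×B drift speed is v_d = E/B.
v_d = 6000/0.43 = 1.4×10⁴ m/s.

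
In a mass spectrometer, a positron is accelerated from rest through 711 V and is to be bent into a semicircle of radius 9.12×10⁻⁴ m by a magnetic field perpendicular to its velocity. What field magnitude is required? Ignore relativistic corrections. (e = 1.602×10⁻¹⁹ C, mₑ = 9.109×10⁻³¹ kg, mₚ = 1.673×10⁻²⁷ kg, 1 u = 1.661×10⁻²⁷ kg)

B ≈ 0.0986 T

v = √(2|q|V/m) = √(2·1.602×10⁻¹⁹·711/9.109×10⁻³¹) ≈ 1.581×10⁷ m/s.
B = mv/(|q|r) = (9.109×10⁻³¹)(1.581×10⁷)/((1.602×10⁻¹⁹)(9.12×10⁻⁴)) ≈ 0.0986 T.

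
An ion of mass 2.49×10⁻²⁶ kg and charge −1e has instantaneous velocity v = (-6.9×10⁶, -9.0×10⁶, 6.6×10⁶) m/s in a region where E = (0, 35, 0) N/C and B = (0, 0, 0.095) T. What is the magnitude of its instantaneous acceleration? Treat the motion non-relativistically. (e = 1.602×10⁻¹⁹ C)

v×B = (-8.55×10⁵, 6.56×10⁵, 0) N/C.
E + v×B = (-8.55×10⁵, 6.56×10⁵, 0) N/C.
F = q(E + v×B) = (−1.602×10⁻¹⁹ C)·(-8.55×10⁵, 6.56×10⁵, 0) = (1.37×10⁻¹³, -1.05×10⁻¹³, 0) N.
|a| = |F|/m = 1.726×10⁻¹³/2.49×10⁻²⁶ ≈ 6.93×10¹² m/s².

|a| ≈ 6.93×10¹² m/s²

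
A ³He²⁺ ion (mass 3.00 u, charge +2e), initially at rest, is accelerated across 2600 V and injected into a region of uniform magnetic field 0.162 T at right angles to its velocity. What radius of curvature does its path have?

r ≈ 0.0555 m

Acceleration: |q|V = ½mv² ⇒ v = √(2|q|V/m) = √(2·3.204×10⁻¹⁹·2600/4.983×10⁻²⁷) ≈ 5.782×10⁵ m/s.
In the field: r = mv/(|q|B) = (4.983×10⁻²⁷)(5.782×10⁵)/((3.204×10⁻¹⁹)(0.162)) ≈ 0.0555 m.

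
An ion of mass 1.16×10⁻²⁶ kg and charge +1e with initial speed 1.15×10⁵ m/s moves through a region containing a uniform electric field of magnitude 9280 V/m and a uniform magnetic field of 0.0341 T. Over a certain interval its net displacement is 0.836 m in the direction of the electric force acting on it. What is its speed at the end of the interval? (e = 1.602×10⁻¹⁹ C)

v_f ≈ 4.77×10⁵ m/s

B does no work; ΔKE = |q|E d.
½mv_f² = ½mv₀² + |q|Ed = ½(1.16×10⁻²⁶)(1.15×10⁵)² + (1.602×10⁻¹⁹)(9280)(0.836) ≈ 7.670×10⁻¹⁷ J + 1.243×10⁻¹⁵ J ≈ 1.320×10⁻¹⁵ J.
v_f = √(2·1.320×10⁻¹⁵/1.16×10⁻²⁶) ≈ 4.77×10⁵ m/s.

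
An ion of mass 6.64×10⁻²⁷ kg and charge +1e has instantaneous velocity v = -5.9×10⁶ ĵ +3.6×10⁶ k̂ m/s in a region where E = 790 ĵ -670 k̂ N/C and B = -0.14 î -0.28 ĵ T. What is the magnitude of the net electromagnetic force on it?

|F| ≈ 2.24×10⁻¹³ N

v×B = (1.01×10⁶, -5.04×10⁵, -8.26×10⁵) N/C.
E + v×B = (1.01×10⁶, -5.03×10⁵, -8.27×10⁵) N/C.
F = q(E + v×B) = (1.602×10⁻¹⁹ C)·(1.01×10⁶, -5.03×10⁵, -8.27×10⁵) = (1.61×10⁻¹³, -8.06×10⁻¹⁴, -1.32×10⁻¹³) N.
|F| = 2.24×10⁻¹³ N.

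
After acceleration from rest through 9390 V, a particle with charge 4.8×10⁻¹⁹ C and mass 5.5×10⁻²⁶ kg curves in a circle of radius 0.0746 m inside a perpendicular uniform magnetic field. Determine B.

B ≈ 0.622 T

v = √(2|q|V/m) = √(2·4.8×10⁻¹⁹·9390/5.5×10⁻²⁶) ≈ 4.048×10⁵ m/s.
B = mv/(|q|r) = (5.5×10⁻²⁶)(4.048×10⁵)/((4.8×10⁻¹⁹)(0.0746)) ≈ 0.622 T.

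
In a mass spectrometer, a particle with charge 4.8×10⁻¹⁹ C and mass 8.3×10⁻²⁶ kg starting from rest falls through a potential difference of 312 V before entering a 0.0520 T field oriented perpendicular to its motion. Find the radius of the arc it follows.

r ≈ 0.200 m

Acceleration: |q|V = ½mv² ⇒ v = √(2|q|V/m) = √(2·4.8×10⁻¹⁹·312/8.3×10⁻²⁶) ≈ 6.007×10⁴ m/s.
In the field: r = mv/(|q|B) = (8.3×10⁻²⁶)(6.007×10⁴)/((4.8×10⁻¹⁹)(0.0520)) ≈ 0.200 m.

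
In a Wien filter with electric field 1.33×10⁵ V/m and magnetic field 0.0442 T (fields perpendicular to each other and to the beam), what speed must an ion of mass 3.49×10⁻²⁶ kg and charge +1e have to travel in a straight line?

v = 3.01×10⁶ m/s

For undeflected motion the electric and magnetic forces balance: qE = qvB.
v = E/B = 1.33×10⁵/0.0442 = 3.01×10⁶ m/s.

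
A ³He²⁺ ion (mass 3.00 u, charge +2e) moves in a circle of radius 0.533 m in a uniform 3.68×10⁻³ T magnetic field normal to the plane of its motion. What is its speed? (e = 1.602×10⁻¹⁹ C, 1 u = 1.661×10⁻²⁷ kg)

From |q|vB = mv²/r, v = |q|Br/m.
v = (3.204×10⁻¹⁹)(3.68×10⁻³)(0.533)/4.983×10⁻²⁷ ≈ 1.26×10⁵ m/s.

v ≈ 1.26×10⁵ m/s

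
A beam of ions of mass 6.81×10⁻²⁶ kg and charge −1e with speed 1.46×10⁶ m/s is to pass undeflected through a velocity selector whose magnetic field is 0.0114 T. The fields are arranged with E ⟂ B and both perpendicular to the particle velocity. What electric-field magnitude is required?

E = 1.66×10⁴ V/m

For straight-line motion qE = qvB, so E = vB.
E = 1.46×10⁶ × 0.0114 = 1.66×10⁴ V/m.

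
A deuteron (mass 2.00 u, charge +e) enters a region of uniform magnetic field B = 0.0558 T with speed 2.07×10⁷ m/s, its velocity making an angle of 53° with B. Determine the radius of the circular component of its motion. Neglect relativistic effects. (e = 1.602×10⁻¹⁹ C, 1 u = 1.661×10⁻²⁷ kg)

v⊥ = v sinθ = 2.07×10⁷·sin53° ≈ 1.653×10⁷ m/s.
r = m v⊥/(|q|B) = (3.322×10⁻²⁷)(1.653×10⁷)/((1.602×10⁻¹⁹)(0.0558)) ≈ 6.14 m.

r ≈ 6.14 m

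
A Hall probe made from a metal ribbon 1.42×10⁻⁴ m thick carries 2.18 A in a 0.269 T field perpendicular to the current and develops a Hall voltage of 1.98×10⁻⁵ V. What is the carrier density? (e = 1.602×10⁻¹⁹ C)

From V_H = IB/(n e t), n = IB/(V_H e t).
n = (2.18)(0.269)/((1.98×10⁻⁵)(1.602×10⁻¹⁹)(1.42×10⁻⁴)) ≈ 1.30×10²⁷ m⁻³.

n ≈ 1.30×10²⁷ m⁻³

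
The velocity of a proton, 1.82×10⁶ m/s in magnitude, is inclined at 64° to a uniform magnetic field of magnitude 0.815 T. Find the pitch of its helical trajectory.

p ≈ 0.0642 m

v∥ = v cosθ = 1.82×10⁶·cos64° ≈ 7.978×10⁵ m/s.
T = 2πm/(|q|B) = 2π(1.673×10⁻²⁷)/((1.602×10⁻¹⁹)(0.815)) ≈ 8.051×10⁻⁸ s.
pitch = v∥ T = (7.978×10⁵)(8.051×10⁻⁸) ≈ 0.0642 m.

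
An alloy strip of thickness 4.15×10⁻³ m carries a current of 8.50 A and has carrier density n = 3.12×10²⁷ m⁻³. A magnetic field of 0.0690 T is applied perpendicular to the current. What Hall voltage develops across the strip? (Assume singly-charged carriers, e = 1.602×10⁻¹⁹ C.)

V_H ≈ 2.83×10⁻⁷ V

V_H = IB/(n e t).
V_H = (8.50)(0.0690)/((3.12×10²⁷)(1.602×10⁻¹⁹)(4.15×10⁻³)) ≈ 2.83×10⁻⁷ V.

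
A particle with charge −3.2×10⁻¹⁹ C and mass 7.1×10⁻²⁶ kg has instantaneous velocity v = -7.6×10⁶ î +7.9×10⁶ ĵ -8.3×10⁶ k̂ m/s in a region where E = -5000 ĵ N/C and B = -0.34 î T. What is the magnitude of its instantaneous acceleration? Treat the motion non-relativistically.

v×B = (0, 2.82×10⁶, 2.69×10⁶) N/C.
E + v×B = (0, 2.82×10⁶, 2.69×10⁶) N/C.
F = q(E + v×B) = (−3.2×10⁻¹⁹ C)·(0, 2.82×10⁶, 2.69×10⁶) = (0, -9.01×10⁻¹³, -8.60×10⁻¹³) N.
|a| = |F|/m = 1.246×10⁻¹²/7.1×10⁻²⁶ ≈ 1.75×10¹³ m/s².

|a| ≈ 1.75×10¹³ m/s²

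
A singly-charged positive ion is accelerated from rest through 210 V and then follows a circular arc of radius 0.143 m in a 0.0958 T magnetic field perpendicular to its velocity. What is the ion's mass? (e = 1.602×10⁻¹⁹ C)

m ≈ 7.16×10⁻²⁶ kg

Combine |q|V = ½mv² and r = mv/(|q|B): eliminate v to get m = qB²r²/(2V).
m = (1.602×10⁻¹⁹)(0.0958)²(0.143)²/(2·210) ≈ 7.16×10⁻²⁶ kg.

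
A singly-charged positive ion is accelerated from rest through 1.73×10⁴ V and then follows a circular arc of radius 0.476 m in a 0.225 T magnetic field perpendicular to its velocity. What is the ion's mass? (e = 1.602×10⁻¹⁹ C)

Combine |q|V = ½mv² and r = mv/(|q|B): eliminate v to get m = qB²r²/(2V).
m = (1.602×10⁻¹⁹)(0.225)²(0.476)²/(2·1.73×10⁴) ≈ 5.31×10⁻²⁶ kg.

m ≈ 5.31×10⁻²⁶ kg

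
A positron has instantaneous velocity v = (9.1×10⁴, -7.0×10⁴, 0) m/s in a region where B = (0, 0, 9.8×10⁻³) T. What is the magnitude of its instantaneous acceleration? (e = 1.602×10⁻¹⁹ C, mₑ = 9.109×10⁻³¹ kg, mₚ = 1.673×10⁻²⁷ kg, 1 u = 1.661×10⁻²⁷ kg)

|a| ≈ 1.98×10¹⁴ m/s²

v×B = (-686, -892, 0) N/C.
F = q v×B = (1.602×10⁻¹⁹ C)·(-686, -892, 0) = (-1.10×10⁻¹⁶, -1.43×10⁻¹⁶, 0) N.
|a| = |F|/m = 1.802×10⁻¹⁶/9.109×10⁻³¹ ≈ 1.98×10¹⁴ m/s².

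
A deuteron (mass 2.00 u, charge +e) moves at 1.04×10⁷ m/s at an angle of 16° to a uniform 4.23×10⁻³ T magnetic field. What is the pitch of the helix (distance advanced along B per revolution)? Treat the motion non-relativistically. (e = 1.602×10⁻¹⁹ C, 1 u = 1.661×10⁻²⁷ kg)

p ≈ 308 m

v∥ = v cosθ = 1.04×10⁷·cos16° ≈ 9.997×10⁶ m/s.
T = 2πm/(|q|B) = 2π(3.322×10⁻²⁷)/((1.602×10⁻¹⁹)(4.23×10⁻³)) ≈ 3.080×10⁻⁵ s.
pitch = v∥ T = (9.997×10⁶)(3.080×10⁻⁵) ≈ 308 m.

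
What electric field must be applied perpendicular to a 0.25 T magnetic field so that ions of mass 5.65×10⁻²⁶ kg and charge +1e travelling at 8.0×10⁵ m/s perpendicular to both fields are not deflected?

For straight-line motion qE = qvB, so E = vB.
E = 8.0×10⁵ × 0.25 = 2.0×10⁵ V/m.

E = 2.0×10⁵ V/m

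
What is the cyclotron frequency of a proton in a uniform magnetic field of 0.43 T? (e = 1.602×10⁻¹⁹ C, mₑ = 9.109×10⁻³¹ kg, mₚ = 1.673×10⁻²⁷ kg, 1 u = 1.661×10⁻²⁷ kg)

f ≈ 6.6×10⁶ Hz

f = |q|B/(2πm).
f = (1.602×10⁻¹⁹)(0.43)/(2π·1.673×10⁻²⁷) ≈ 6.6×10⁶ Hz.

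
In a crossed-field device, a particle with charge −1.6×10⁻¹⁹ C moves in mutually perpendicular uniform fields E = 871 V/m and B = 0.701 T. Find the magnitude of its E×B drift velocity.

The E×B drift speed is v_d = E/B.
v_d = 871/0.701 = 1240 m/s.

v_d ≈ 1240 m/s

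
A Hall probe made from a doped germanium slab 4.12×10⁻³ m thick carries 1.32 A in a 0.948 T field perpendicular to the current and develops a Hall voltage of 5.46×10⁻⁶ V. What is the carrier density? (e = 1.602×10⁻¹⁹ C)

n ≈ 3.47×10²⁶ m⁻³

From V_H = IB/(n e t), n = IB/(V_H e t).
n = (1.32)(0.948)/((5.46×10⁻⁶)(1.602×10⁻¹⁹)(4.12×10⁻³)) ≈ 3.47×10²⁶ m⁻³.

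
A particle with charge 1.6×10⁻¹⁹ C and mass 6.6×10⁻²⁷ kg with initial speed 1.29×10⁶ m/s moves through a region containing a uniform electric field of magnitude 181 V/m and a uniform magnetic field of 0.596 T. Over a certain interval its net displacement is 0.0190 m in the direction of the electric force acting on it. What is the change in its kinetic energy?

The magnetic force is always ⟂ v and does no work; only the electric force changes KE.
ΔKE = F_E · d = |q|E d = (1.6×10⁻¹⁹)(181)(0.0190) ≈ 5.50×10⁻¹⁹ J.

ΔKE ≈ 5.50×10⁻¹⁹ J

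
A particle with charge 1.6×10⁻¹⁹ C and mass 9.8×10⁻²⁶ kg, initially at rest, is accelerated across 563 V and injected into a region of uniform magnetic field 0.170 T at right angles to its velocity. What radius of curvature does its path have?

r ≈ 0.154 m

Acceleration: |q|V = ½mv² ⇒ v = √(2|q|V/m) = √(2·1.6×10⁻¹⁹·563/9.8×10⁻²⁶) ≈ 4.288×10⁴ m/s.
In the field: r = mv/(|q|B) = (9.8×10⁻²⁶)(4.288×10⁴)/((1.6×10⁻¹⁹)(0.170)) ≈ 0.154 m.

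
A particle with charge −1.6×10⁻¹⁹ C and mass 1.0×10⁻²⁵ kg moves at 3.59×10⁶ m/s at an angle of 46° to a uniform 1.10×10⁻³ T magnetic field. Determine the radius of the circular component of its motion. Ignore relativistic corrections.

v⊥ = v sinθ = 3.59×10⁶·sin46° ≈ 2.582×10⁶ m/s.
r = m v⊥/(|q|B) = (1.0×10⁻²⁵)(2.582×10⁶)/((1.6×10⁻¹⁹)(1.10×10⁻³)) ≈ 1470 m.

r ≈ 1470 m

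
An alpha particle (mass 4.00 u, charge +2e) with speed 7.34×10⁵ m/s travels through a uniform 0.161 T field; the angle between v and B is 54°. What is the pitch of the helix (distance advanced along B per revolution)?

v∥ = v cosθ = 7.34×10⁵·cos54° ≈ 4.314×10⁵ m/s.
T = 2πm/(|q|B) = 2π(6.644×10⁻²⁷)/((3.204×10⁻¹⁹)(0.161)) ≈ 8.093×10⁻⁷ s.
pitch = v∥ T = (4.314×10⁵)(8.093×10⁻⁷) ≈ 0.349 m.

p ≈ 0.349 m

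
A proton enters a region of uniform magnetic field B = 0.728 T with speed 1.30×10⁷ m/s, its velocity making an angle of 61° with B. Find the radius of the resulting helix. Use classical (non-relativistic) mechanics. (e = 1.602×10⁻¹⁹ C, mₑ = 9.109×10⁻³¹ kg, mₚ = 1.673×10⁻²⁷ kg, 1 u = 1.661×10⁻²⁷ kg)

r ≈ 0.163 m

v⊥ = v sinθ = 1.30×10⁷·sin61° ≈ 1.137×10⁷ m/s.
r = m v⊥/(|q|B) = (1.673×10⁻²⁷)(1.137×10⁷)/((1.602×10⁻¹⁹)(0.728)) ≈ 0.163 m.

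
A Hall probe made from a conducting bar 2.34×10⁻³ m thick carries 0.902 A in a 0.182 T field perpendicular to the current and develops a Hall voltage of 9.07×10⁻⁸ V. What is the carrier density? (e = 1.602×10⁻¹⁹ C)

From V_H = IB/(n e t), n = IB/(V_H e t).
n = (0.902)(0.182)/((9.07×10⁻⁸)(1.602×10⁻¹⁹)(2.34×10⁻³)) ≈ 4.83×10²⁷ m⁻³.

n ≈ 4.83×10²⁷ m⁻³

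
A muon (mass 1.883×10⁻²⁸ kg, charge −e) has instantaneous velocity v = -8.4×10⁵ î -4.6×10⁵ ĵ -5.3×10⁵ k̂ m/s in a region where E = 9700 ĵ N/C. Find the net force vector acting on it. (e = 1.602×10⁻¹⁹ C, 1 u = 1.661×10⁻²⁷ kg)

Only an electric field acts, so F = qE = (−1.602×10⁻¹⁹ C)·(0, 9700, 0) = (0, -1.55×10⁻¹⁵, 0) N.

F ≈ (0, -1.55×10⁻¹⁵, 0) N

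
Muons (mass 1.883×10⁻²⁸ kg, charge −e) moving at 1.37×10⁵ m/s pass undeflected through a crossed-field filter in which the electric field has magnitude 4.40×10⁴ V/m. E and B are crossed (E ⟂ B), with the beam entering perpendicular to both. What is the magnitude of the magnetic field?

Balance of forces in the selector: qE = qvB ⇒ B = E/v.
B = 4.40×10⁴/1.37×10⁵ = 0.321 T.

B = 0.321 T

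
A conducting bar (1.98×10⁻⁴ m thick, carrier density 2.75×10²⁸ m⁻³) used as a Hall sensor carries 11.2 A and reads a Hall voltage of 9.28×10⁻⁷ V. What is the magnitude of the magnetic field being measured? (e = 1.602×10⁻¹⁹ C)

B ≈ 0.0723 T

From V_H = IB/(n e t), B = V_H n e t / I.
B = (9.28×10⁻⁷)(2.75×10²⁸)(1.602×10⁻¹⁹)(1.98×10⁻⁴)/11.2 ≈ 0.0723 T.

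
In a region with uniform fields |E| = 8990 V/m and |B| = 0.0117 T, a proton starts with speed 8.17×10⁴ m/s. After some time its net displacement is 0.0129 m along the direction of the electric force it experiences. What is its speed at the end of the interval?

v_f ≈ 1.70×10⁵ m/s

B does no work; ΔKE = |q|E d.
½mv_f² = ½mv₀² + |q|Ed = ½(1.673×10⁻²⁷)(8.17×10⁴)² + (1.602×10⁻¹⁹)(8990)(0.0129) ≈ 5.584×10⁻¹⁸ J + 1.858×10⁻¹⁷ J ≈ 2.416×10⁻¹⁷ J.
v_f = √(2·2.416×10⁻¹⁷/1.673×10⁻²⁷) ≈ 1.70×10⁵ m/s.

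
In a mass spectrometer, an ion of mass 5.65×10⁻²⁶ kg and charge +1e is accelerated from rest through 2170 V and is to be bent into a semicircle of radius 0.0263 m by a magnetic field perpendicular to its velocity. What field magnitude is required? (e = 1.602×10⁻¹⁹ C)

v = √(2|q|V/m) = √(2·1.602×10⁻¹⁹·2170/5.65×10⁻²⁶) ≈ 1.109×10⁵ m/s.
B = mv/(|q|r) = (5.65×10⁻²⁶)(1.109×10⁵)/((1.602×10⁻¹⁹)(0.0263)) ≈ 1.49 T.

B ≈ 1.49 T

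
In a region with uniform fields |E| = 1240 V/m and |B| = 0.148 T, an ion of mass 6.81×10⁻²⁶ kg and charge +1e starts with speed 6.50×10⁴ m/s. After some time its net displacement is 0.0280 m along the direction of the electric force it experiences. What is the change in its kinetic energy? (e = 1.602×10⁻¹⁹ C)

The magnetic force is always ⟂ v and does no work; only the electric force changes KE.
ΔKE = F_E · d = |q|E d = (1.602×10⁻¹⁹)(1240)(0.0280) ≈ 5.56×10⁻¹⁸ J.

ΔKE ≈ 5.56×10⁻¹⁸ J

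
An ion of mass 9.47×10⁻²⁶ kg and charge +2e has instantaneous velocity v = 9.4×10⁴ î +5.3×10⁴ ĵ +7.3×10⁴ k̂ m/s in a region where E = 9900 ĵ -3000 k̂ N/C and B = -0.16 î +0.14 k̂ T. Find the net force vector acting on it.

F ≈ (2.38×10⁻¹⁵, -4.79×10⁻¹⁵, 1.76×10⁻¹⁵) N

v×B = (7420, -2.48×10⁴, 8480) N/C.
E + v×B = (7420, -1.49×10⁴, 5480) N/C.
F = q(E + v×B) = (3.204×10⁻¹⁹ C)·(7420, -1.49×10⁴, 5480) = (2.38×10⁻¹⁵, -4.79×10⁻¹⁵, 1.76×10⁻¹⁵) N.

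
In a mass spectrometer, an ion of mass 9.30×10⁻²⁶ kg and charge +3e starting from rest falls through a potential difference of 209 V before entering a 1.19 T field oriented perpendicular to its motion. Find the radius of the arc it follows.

r ≈ 7.56×10⁻³ m

Acceleration: |q|V = ½mv² ⇒ v = √(2|q|V/m) = √(2·4.806×10⁻¹⁹·209/9.30×10⁻²⁶) ≈ 4.648×10⁴ m/s.
In the field: r = mv/(|q|B) = (9.30×10⁻²⁶)(4.648×10⁴)/((4.806×10⁻¹⁹)(1.19)) ≈ 7.56×10⁻³ m.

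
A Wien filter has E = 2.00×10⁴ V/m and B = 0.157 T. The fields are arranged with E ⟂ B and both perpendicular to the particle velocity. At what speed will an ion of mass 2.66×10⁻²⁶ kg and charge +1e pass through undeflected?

v = 1.27×10⁵ m/s

Straight-line motion ⇒ electric and magnetic forces cancel, so E = vB.
v = E/B = 2.00×10⁴/0.157 = 1.27×10⁵ m/s.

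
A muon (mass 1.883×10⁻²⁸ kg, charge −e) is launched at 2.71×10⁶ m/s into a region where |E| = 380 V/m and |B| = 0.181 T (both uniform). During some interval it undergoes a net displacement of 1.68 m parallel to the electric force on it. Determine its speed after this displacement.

v_f ≈ 2.90×10⁶ m/s

B does no work; ΔKE = |q|E d.
½mv_f² = ½mv₀² + |q|Ed = ½(1.883×10⁻²⁸)(2.71×10⁶)² + (1.602×10⁻¹⁹)(380)(1.68) ≈ 6.914×10⁻¹⁶ J + 1.023×10⁻¹⁶ J ≈ 7.937×10⁻¹⁶ J.
v_f = √(2·7.937×10⁻¹⁶/1.883×10⁻²⁸) ≈ 2.90×10⁶ m/s.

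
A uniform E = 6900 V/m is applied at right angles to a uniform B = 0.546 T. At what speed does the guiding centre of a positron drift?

The steady drift has the magnetic force balancing the electric force, so v_d = E/B.
v_d = 6900/0.546 = 1.26×10⁴ m/s.

v_d ≈ 1.26×10⁴ m/s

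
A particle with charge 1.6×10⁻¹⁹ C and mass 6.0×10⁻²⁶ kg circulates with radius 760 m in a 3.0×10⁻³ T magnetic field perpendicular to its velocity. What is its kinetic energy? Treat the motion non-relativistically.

v = |q|Br/m, then KE = ½mv² = (qBr)²/(2m).
v = (1.6×10⁻¹⁹)(3.0×10⁻³)(760)/6.0×10⁻²⁶ ≈ 6.080×10⁶ m/s.
KE = ½(6.0×10⁻²⁶)(6.080×10⁶)² ≈ 1.1×10⁻¹² J.

KE ≈ 1.1×10⁻¹² J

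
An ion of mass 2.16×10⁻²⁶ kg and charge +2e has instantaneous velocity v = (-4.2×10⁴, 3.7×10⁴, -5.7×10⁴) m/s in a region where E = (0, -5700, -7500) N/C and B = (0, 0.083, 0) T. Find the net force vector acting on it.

v×B = (4730, 0, -3490) N/C.
E + v×B = (4730, -5700, -1.10×10⁴) N/C.
F = q(E + v×B) = (3.204×10⁻¹⁹ C)·(4730, -5700, -1.10×10⁴) = (1.52×10⁻¹⁵, -1.83×10⁻¹⁵, -3.52×10⁻¹⁵) N.

F ≈ (1.52×10⁻¹⁵, -1.83×10⁻¹⁵, -3.52×10⁻¹⁵) N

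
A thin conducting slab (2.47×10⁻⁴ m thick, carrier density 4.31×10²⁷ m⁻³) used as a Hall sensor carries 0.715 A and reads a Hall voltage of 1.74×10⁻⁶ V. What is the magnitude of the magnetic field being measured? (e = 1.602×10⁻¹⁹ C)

B ≈ 0.415 T

From V_H = IB/(n e t), B = V_H n e t / I.
B = (1.74×10⁻⁶)(4.31×10²⁷)(1.602×10⁻¹⁹)(2.47×10⁻⁴)/0.715 ≈ 0.415 T.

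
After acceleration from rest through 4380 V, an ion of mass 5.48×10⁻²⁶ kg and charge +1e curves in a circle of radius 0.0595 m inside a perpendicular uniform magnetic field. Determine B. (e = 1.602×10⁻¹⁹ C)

B ≈ 0.920 T

v = √(2|q|V/m) = √(2·1.602×10⁻¹⁹·4380/5.48×10⁻²⁶) ≈ 1.600×10⁵ m/s.
B = mv/(|q|r) = (5.48×10⁻²⁶)(1.600×10⁵)/((1.602×10⁻¹⁹)(0.0595)) ≈ 0.920 T.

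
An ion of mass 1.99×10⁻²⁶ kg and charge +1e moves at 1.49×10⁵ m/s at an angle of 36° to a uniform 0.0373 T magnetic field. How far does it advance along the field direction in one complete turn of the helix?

p ≈ 2.52 m

v∥ = v cosθ = 1.49×10⁵·cos36° ≈ 1.205×10⁵ m/s.
T = 2πm/(|q|B) = 2π(1.99×10⁻²⁶)/((1.602×10⁻¹⁹)(0.0373)) ≈ 2.092×10⁻⁵ s.
pitch = v∥ T = (1.205×10⁵)(2.092×10⁻⁵) ≈ 2.52 m.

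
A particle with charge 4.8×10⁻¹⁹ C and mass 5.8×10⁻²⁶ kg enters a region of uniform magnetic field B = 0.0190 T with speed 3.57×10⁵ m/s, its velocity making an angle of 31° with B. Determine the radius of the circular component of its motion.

v⊥ = v sinθ = 3.57×10⁵·sin31° ≈ 1.839×10⁵ m/s.
r = m v⊥/(|q|B) = (5.8×10⁻²⁶)(1.839×10⁵)/((4.8×10⁻¹⁹)(0.0190)) ≈ 1.17 m.

r ≈ 1.17 m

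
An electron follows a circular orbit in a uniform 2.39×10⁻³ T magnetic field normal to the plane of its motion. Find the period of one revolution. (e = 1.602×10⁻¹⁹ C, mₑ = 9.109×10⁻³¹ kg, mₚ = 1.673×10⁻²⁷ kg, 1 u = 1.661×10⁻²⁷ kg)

The cyclotron period depends only on m, q, B: T = 2πm/(|q|B).
T = 2π(9.109×10⁻³¹)/((1.602×10⁻¹⁹)(2.39×10⁻³)) ≈ 1.49×10⁻⁸ s.

T ≈ 1.49×10⁻⁸ s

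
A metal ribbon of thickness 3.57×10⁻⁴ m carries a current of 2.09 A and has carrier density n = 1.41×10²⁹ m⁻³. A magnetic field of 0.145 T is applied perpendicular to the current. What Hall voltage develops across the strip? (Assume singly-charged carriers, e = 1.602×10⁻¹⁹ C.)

V_H ≈ 3.76×10⁻⁸ V

V_H = IB/(n e t).
V_H = (2.09)(0.145)/((1.41×10²⁹)(1.602×10⁻¹⁹)(3.57×10⁻⁴)) ≈ 3.76×10⁻⁸ V.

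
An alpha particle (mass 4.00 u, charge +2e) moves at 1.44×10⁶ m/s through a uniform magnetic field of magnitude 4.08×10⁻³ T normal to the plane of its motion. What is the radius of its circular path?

r ≈ 7.32 m

The magnetic force provides the centripetal force: |q|vB = mv²/r.
r = mv/(|q|B) = (6.644×10⁻²⁷)(1.44×10⁶)/((3.204×10⁻¹⁹)(4.08×10⁻³)) ≈ 7.32 m.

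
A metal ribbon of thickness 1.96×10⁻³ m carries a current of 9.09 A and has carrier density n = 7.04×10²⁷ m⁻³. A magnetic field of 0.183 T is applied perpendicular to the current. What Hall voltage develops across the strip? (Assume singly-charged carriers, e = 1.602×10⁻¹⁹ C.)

V_H ≈ 7.53×10⁻⁷ V

V_H = IB/(n e t).
V_H = (9.09)(0.183)/((7.04×10²⁷)(1.602×10⁻¹⁹)(1.96×10⁻³)) ≈ 7.53×10⁻⁷ V.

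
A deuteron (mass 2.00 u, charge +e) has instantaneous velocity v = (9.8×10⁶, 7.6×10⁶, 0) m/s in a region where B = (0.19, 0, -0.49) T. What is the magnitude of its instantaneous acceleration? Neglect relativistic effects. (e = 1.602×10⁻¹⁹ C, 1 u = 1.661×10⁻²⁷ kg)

v×B = (-3.72×10⁶, 4.80×10⁶, -1.44×10⁶) N/C.
F = q v×B = (1.602×10⁻¹⁹ C)·(-3.72×10⁶, 4.80×10⁶, -1.44×10⁶) = (-5.97×10⁻¹³, 7.69×10⁻¹³, -2.31×10⁻¹³) N.
|a| = |F|/m = 1.001×10⁻¹²/3.322×10⁻²⁷ ≈ 3.01×10¹⁴ m/s².

|a| ≈ 3.01×10¹⁴ m/s²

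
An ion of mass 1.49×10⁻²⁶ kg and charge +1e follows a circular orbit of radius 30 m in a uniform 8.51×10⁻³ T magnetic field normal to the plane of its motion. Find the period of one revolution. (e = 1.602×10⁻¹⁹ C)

The cyclotron period depends only on m, q, B: T = 2πm/(|q|B).
T = 2π(1.49×10⁻²⁶)/((1.602×10⁻¹⁹)(8.51×10⁻³)) ≈ 6.87×10⁻⁵ s.

T ≈ 6.87×10⁻⁵ s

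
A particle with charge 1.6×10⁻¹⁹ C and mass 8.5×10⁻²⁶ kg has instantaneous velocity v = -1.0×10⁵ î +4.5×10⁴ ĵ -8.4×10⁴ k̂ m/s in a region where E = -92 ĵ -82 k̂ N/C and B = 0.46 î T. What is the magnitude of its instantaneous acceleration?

v×B = (0, -3.86×10⁴, -2.07×10⁴) N/C.
E + v×B = (0, -3.87×10⁴, -2.08×10⁴) N/C.
F = q(E + v×B) = (1.6×10⁻¹⁹ C)·(0, -3.87×10⁴, -2.08×10⁴) = (0, -6.20×10⁻¹⁵, -3.33×10⁻¹⁵) N.
|a| = |F|/m = 7.033×10⁻¹⁵/8.5×10⁻²⁶ ≈ 8.27×10¹⁰ m/s².

|a| ≈ 8.27×10¹⁰ m/s²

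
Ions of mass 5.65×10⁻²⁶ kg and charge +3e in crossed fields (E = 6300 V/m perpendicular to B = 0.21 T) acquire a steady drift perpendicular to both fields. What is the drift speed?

v_d ≈ 3.0×10⁴ m/s

The E×B drift speed is v_d = E/B.
v_d = 6300/0.21 = 3.0×10⁴ m/s.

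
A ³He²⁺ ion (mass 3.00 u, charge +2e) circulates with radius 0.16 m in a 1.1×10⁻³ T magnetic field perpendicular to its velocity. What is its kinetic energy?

v = |q|Br/m, then KE = ½mv² = (qBr)²/(2m).
v = (3.204×10⁻¹⁹)(1.1×10⁻³)(0.16)/4.983×10⁻²⁷ ≈ 1.132×10⁴ m/s.
KE = ½(4.983×10⁻²⁷)(1.132×10⁴)² ≈ 3.2×10⁻¹⁹ J = 2.0 eV.

KE ≈ 2.0 eV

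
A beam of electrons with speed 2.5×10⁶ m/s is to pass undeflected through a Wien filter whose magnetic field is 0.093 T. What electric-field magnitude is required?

E = 2.3×10⁵ V/m

For straight-line motion qE = qvB, so E = vB.
E = 2.5×10⁶ × 0.093 = 2.3×10⁵ V/m.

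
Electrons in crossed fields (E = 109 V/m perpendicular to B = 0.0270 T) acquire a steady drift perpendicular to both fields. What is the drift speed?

v_d ≈ 4040 m/s

The steady drift has the magnetic force balancing the electric force, so v_d = E/B.
v_d = 109/0.0270 = 4040 m/s.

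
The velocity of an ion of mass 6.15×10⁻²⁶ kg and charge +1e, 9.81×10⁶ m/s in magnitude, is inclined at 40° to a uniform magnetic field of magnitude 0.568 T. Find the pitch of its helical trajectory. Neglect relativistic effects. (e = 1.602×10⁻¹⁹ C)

p ≈ 31.9 m

v∥ = v cosθ = 9.81×10⁶·cos40° ≈ 7.515×10⁶ m/s.
T = 2πm/(|q|B) = 2π(6.15×10⁻²⁶)/((1.602×10⁻¹⁹)(0.568)) ≈ 4.247×10⁻⁶ s.
pitch = v∥ T = (7.515×10⁶)(4.247×10⁻⁶) ≈ 31.9 m.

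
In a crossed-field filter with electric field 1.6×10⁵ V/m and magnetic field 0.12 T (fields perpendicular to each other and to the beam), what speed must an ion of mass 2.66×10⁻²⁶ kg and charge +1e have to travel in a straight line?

For undeflected motion the electric and magnetic forces balance: qE = qvB.
v = E/B = 1.6×10⁵/0.12 = 1.3×10⁶ m/s.

v = 1.3×10⁶ m/s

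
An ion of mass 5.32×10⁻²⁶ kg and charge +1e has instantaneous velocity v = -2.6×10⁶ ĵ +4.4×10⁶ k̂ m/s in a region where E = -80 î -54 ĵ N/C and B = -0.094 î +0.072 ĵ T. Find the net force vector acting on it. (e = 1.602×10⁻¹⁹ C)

v×B = (-3.17×10⁵, -4.14×10⁵, -2.44×10⁵) N/C.
E + v×B = (-3.17×10⁵, -4.14×10⁵, -2.44×10⁵) N/C.
F = q(E + v×B) = (1.602×10⁻¹⁹ C)·(-3.17×10⁵, -4.14×10⁵, -2.44×10⁵) = (-5.08×10⁻¹⁴, -6.63×10⁻¹⁴, -3.92×10⁻¹⁴) N.

F ≈ (-5.08×10⁻¹⁴, -6.63×10⁻¹⁴, -3.92×10⁻¹⁴) N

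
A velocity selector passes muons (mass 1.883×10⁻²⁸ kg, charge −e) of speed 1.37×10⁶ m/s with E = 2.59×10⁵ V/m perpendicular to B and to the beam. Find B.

Balance of forces in the selector: qE = qvB ⇒ B = E/v.
B = 2.59×10⁵/1.37×10⁶ = 0.189 T.

B = 0.189 T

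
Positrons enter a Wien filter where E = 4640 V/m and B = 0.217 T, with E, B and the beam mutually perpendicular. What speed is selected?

Straight-line motion ⇒ electric and magnetic forces cancel, so E = vB.
v = E/B = 4640/0.217 = 2.14×10⁴ m/s.
The result is independent of the particle's charge and mass.

v = 2.14×10⁴ m/s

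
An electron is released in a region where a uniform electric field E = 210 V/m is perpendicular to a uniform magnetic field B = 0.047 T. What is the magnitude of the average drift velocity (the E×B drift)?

v_d ≈ 4500 m/s

The steady drift has the magnetic force balancing the electric force, so v_d = E/B.
v_d = 210/0.047 = 4500 m/s.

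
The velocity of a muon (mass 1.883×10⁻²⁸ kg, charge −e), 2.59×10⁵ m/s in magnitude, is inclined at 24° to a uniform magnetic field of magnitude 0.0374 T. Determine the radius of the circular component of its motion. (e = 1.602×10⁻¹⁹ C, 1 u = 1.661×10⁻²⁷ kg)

v⊥ = v sinθ = 2.59×10⁵·sin24° ≈ 1.053×10⁵ m/s.
r = m v⊥/(|q|B) = (1.883×10⁻²⁸)(1.053×10⁵)/((1.602×10⁻¹⁹)(0.0374)) ≈ 3.31×10⁻³ m.

r ≈ 3.31×10⁻³ m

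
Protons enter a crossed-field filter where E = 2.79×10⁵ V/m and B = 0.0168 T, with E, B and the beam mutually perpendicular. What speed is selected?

Straight-line motion ⇒ electric and magnetic forces cancel, so E = vB.
v = E/B = 2.79×10⁵/0.0168 = 1.66×10⁷ m/s.

v = 1.66×10⁷ m/s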